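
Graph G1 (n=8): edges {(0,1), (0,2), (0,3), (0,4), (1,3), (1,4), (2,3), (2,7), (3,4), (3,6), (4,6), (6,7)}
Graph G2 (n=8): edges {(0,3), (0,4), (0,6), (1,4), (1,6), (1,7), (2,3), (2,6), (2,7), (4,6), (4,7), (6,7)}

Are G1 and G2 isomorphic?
Yes, isomorphic

The graphs are isomorphic.
One valid mapping φ: V(G1) → V(G2): 0→7, 1→1, 2→2, 3→6, 4→4, 5→5, 6→0, 7→3

Verify φ preserves adjacency — for each edge of G1, its image is an edge of G2:
  (0,1) → (φ(0),φ(1)) = (1,7) ∈ E(G2) ✓
  (0,2) → (φ(0),φ(2)) = (2,7) ∈ E(G2) ✓
  (0,3) → (φ(0),φ(3)) = (6,7) ∈ E(G2) ✓
  (0,4) → (φ(0),φ(4)) = (4,7) ∈ E(G2) ✓
  (1,3) → (φ(1),φ(3)) = (1,6) ∈ E(G2) ✓
  (1,4) → (φ(1),φ(4)) = (1,4) ∈ E(G2) ✓
  (2,3) → (φ(2),φ(3)) = (2,6) ∈ E(G2) ✓
  (2,7) → (φ(2),φ(7)) = (2,3) ∈ E(G2) ✓
  (3,4) → (φ(3),φ(4)) = (4,6) ∈ E(G2) ✓
  (3,6) → (φ(3),φ(6)) = (0,6) ∈ E(G2) ✓
  (4,6) → (φ(4),φ(6)) = (0,4) ∈ E(G2) ✓
  (6,7) → (φ(6),φ(7)) = (0,3) ∈ E(G2) ✓
All 12 edges of G1 map to edges of G2, and |E(G1)| = |E(G2)| = 12, so φ is a bijection on edges as well as vertices. Hence G1 ≅ G2.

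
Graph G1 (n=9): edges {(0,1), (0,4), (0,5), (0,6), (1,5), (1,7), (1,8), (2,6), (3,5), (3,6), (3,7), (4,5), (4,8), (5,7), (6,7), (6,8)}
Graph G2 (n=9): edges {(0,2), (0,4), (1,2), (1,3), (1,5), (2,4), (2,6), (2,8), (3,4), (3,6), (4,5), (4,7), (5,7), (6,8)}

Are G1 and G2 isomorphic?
No, not isomorphic

The graphs are NOT isomorphic.

Degrees in G1: deg(0)=4, deg(1)=4, deg(2)=1, deg(3)=3, deg(4)=3, deg(5)=5, deg(6)=5, deg(7)=4, deg(8)=3.
Sorted degree sequence of G1: [5, 5, 4, 4, 4, 3, 3, 3, 1].
Degrees in G2: deg(0)=2, deg(1)=3, deg(2)=5, deg(3)=3, deg(4)=5, deg(5)=3, deg(6)=3, deg(7)=2, deg(8)=2.
Sorted degree sequence of G2: [5, 5, 3, 3, 3, 3, 2, 2, 2].
The (sorted) degree sequence is an isomorphism invariant, so since G1 and G2 have different degree sequences they cannot be isomorphic.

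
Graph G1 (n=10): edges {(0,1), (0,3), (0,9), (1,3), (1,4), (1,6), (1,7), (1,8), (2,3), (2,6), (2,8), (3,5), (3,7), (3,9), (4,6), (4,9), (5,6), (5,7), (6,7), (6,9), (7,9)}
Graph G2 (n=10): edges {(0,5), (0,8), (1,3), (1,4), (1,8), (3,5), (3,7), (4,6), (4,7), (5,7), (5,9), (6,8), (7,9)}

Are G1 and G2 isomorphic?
No, not isomorphic

The graphs are NOT isomorphic.

Connected components of G1: 1 component(s) with vertex sets [[0, 1, 2, 3, 4, 5, 6, 7, 8, 9]], sizes [10].
Connected components of G2: 2 component(s) with vertex sets [[2], [0, 1, 3, 4, 5, 6, 7, 8, 9]], sizes [1, 9].
The number of connected components (and the multiset of component sizes) is an isomorphism invariant — an isomorphism maps each component of G1 bijectively onto a component of G2. Since G1 has 1 component(s) and G2 has 2, they cannot be isomorphic.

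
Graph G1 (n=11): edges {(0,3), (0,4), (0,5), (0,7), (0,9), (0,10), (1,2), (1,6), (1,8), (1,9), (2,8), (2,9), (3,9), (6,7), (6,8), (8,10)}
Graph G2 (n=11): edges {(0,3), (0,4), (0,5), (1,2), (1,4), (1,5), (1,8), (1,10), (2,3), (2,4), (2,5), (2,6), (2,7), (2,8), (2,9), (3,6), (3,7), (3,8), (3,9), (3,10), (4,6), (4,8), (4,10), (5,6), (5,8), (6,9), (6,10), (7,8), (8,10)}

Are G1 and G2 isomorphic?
No, not isomorphic

The graphs are NOT isomorphic.

Degrees in G1: deg(0)=6, deg(1)=4, deg(2)=3, deg(3)=2, deg(4)=1, deg(5)=1, deg(6)=3, deg(7)=2, deg(8)=4, deg(9)=4, deg(10)=2.
Sorted degree sequence of G1: [6, 4, 4, 4, 3, 3, 2, 2, 2, 1, 1].
Degrees in G2: deg(0)=3, deg(1)=5, deg(2)=8, deg(3)=7, deg(4)=6, deg(5)=5, deg(6)=6, deg(7)=3, deg(8)=7, deg(9)=3, deg(10)=5.
Sorted degree sequence of G2: [8, 7, 7, 6, 6, 5, 5, 5, 3, 3, 3].
The (sorted) degree sequence is an isomorphism invariant, so since G1 and G2 have different degree sequences they cannot be isomorphic.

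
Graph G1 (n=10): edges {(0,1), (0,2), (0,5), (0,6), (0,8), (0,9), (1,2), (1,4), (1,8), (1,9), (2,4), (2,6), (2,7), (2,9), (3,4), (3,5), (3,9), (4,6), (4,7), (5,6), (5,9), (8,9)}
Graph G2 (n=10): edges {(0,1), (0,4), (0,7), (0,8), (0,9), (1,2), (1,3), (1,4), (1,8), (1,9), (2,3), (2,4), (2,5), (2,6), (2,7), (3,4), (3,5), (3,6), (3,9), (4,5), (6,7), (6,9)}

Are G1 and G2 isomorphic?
Yes, isomorphic

The graphs are isomorphic.
One valid mapping φ: V(G1) → V(G2): 0→3, 1→4, 2→1, 3→7, 4→0, 5→6, 6→9, 7→8, 8→5, 9→2

Verify φ preserves adjacency — for each edge of G1, its image is an edge of G2:
  (0,1) → (φ(0),φ(1)) = (3,4) ∈ E(G2) ✓
  (0,2) → (φ(0),φ(2)) = (1,3) ∈ E(G2) ✓
  (0,5) → (φ(0),φ(5)) = (3,6) ∈ E(G2) ✓
  (0,6) → (φ(0),φ(6)) = (3,9) ∈ E(G2) ✓
  (0,8) → (φ(0),φ(8)) = (3,5) ∈ E(G2) ✓
  (0,9) → (φ(0),φ(9)) = (2,3) ∈ E(G2) ✓
  (1,2) → (φ(1),φ(2)) = (1,4) ∈ E(G2) ✓
  (1,4) → (φ(1),φ(4)) = (0,4) ∈ E(G2) ✓
  (1,8) → (φ(1),φ(8)) = (4,5) ∈ E(G2) ✓
  (1,9) → (φ(1),φ(9)) = (2,4) ∈ E(G2) ✓
  (2,4) → (φ(2),φ(4)) = (0,1) ∈ E(G2) ✓
  (2,6) → (φ(2),φ(6)) = (1,9) ∈ E(G2) ✓
  (2,7) → (φ(2),φ(7)) = (1,8) ∈ E(G2) ✓
  (2,9) → (φ(2),φ(9)) = (1,2) ∈ E(G2) ✓
  (3,4) → (φ(3),φ(4)) = (0,7) ∈ E(G2) ✓
  (3,5) → (φ(3),φ(5)) = (6,7) ∈ E(G2) ✓
  (3,9) → (φ(3),φ(9)) = (2,7) ∈ E(G2) ✓
  (4,6) → (φ(4),φ(6)) = (0,9) ∈ E(G2) ✓
  (4,7) → (φ(4),φ(7)) = (0,8) ∈ E(G2) ✓
  (5,6) → (φ(5),φ(6)) = (6,9) ∈ E(G2) ✓
  (5,9) → (φ(5),φ(9)) = (2,6) ∈ E(G2) ✓
  (8,9) → (φ(8),φ(9)) = (2,5) ∈ E(G2) ✓
All 22 edges of G1 map to edges of G2, and |E(G1)| = |E(G2)| = 22, so φ is a bijection on edges as well as vertices. Hence G1 ≅ G2.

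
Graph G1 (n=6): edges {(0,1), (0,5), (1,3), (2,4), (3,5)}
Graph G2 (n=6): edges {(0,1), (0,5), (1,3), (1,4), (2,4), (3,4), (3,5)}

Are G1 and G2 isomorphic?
No, not isomorphic

The graphs are NOT isomorphic.

Counting edges: G1 has 5 edge(s); G2 has 7 edge(s).
Edge count is an isomorphism invariant (a bijection on vertices induces a bijection on edges), so differing edge counts rule out isomorphism.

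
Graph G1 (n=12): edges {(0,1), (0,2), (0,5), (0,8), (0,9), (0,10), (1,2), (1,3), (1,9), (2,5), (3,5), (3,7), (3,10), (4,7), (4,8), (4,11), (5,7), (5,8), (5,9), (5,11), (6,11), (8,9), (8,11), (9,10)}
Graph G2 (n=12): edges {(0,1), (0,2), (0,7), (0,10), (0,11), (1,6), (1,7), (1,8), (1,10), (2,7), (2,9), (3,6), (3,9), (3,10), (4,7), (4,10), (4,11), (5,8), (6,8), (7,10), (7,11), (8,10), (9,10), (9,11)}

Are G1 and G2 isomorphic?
Yes, isomorphic

The graphs are isomorphic.
One valid mapping φ: V(G1) → V(G2): 0→7, 1→11, 2→4, 3→9, 4→6, 5→10, 6→5, 7→3, 8→1, 9→0, 10→2, 11→8

Verify φ preserves adjacency — for each edge of G1, its image is an edge of G2:
  (0,1) → (φ(0),φ(1)) = (7,11) ∈ E(G2) ✓
  (0,2) → (φ(0),φ(2)) = (4,7) ∈ E(G2) ✓
  (0,5) → (φ(0),φ(5)) = (7,10) ∈ E(G2) ✓
  (0,8) → (φ(0),φ(8)) = (1,7) ∈ E(G2) ✓
  (0,9) → (φ(0),φ(9)) = (0,7) ∈ E(G2) ✓
  (0,10) → (φ(0),φ(10)) = (2,7) ∈ E(G2) ✓
  (1,2) → (φ(1),φ(2)) = (4,11) ∈ E(G2) ✓
  (1,3) → (φ(1),φ(3)) = (9,11) ∈ E(G2) ✓
  (1,9) → (φ(1),φ(9)) = (0,11) ∈ E(G2) ✓
  (2,5) → (φ(2),φ(5)) = (4,10) ∈ E(G2) ✓
  (3,5) → (φ(3),φ(5)) = (9,10) ∈ E(G2) ✓
  (3,7) → (φ(3),φ(7)) = (3,9) ∈ E(G2) ✓
  (3,10) → (φ(3),φ(10)) = (2,9) ∈ E(G2) ✓
  (4,7) → (φ(4),φ(7)) = (3,6) ∈ E(G2) ✓
  (4,8) → (φ(4),φ(8)) = (1,6) ∈ E(G2) ✓
  (4,11) → (φ(4),φ(11)) = (6,8) ∈ E(G2) ✓
  (5,7) → (φ(5),φ(7)) = (3,10) ∈ E(G2) ✓
  (5,8) → (φ(5),φ(8)) = (1,10) ∈ E(G2) ✓
  (5,9) → (φ(5),φ(9)) = (0,10) ∈ E(G2) ✓
  (5,11) → (φ(5),φ(11)) = (8,10) ∈ E(G2) ✓
  (6,11) → (φ(6),φ(11)) = (5,8) ∈ E(G2) ✓
  (8,9) → (φ(8),φ(9)) = (0,1) ∈ E(G2) ✓
  (8,11) → (φ(8),φ(11)) = (1,8) ∈ E(G2) ✓
  (9,10) → (φ(9),φ(10)) = (0,2) ∈ E(G2) ✓
All 24 edges of G1 map to edges of G2, and |E(G1)| = |E(G2)| = 24, so φ is a bijection on edges as well as vertices. Hence G1 ≅ G2.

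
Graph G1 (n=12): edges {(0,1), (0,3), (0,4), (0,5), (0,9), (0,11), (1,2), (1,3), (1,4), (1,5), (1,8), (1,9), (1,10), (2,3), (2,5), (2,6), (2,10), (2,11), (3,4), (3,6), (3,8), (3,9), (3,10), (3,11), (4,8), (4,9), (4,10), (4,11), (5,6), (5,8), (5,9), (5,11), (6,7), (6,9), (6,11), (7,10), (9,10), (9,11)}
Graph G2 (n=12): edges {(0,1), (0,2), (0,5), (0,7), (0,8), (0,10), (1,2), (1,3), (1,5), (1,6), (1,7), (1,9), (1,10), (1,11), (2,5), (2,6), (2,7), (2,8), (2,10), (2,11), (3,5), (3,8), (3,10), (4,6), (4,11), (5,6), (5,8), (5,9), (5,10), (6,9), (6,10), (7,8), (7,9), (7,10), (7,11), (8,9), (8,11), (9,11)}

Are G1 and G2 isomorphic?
Yes, isomorphic

The graphs are isomorphic.
One valid mapping φ: V(G1) → V(G2): 0→0, 1→5, 2→9, 3→1, 4→10, 5→8, 6→11, 7→4, 8→3, 9→2, 10→6, 11→7

Verify φ preserves adjacency — for each edge of G1, its image is an edge of G2:
  (0,1) → (φ(0),φ(1)) = (0,5) ∈ E(G2) ✓
  (0,3) → (φ(0),φ(3)) = (0,1) ∈ E(G2) ✓
  (0,4) → (φ(0),φ(4)) = (0,10) ∈ E(G2) ✓
  (0,5) → (φ(0),φ(5)) = (0,8) ∈ E(G2) ✓
  (0,9) → (φ(0),φ(9)) = (0,2) ∈ E(G2) ✓
  (0,11) → (φ(0),φ(11)) = (0,7) ∈ E(G2) ✓
  (1,2) → (φ(1),φ(2)) = (5,9) ∈ E(G2) ✓
  (1,3) → (φ(1),φ(3)) = (1,5) ∈ E(G2) ✓
  (1,4) → (φ(1),φ(4)) = (5,10) ∈ E(G2) ✓
  (1,5) → (φ(1),φ(5)) = (5,8) ∈ E(G2) ✓
  (1,8) → (φ(1),φ(8)) = (3,5) ∈ E(G2) ✓
  (1,9) → (φ(1),φ(9)) = (2,5) ∈ E(G2) ✓
  (1,10) → (φ(1),φ(10)) = (5,6) ∈ E(G2) ✓
  (2,3) → (φ(2),φ(3)) = (1,9) ∈ E(G2) ✓
  (2,5) → (φ(2),φ(5)) = (8,9) ∈ E(G2) ✓
  (2,6) → (φ(2),φ(6)) = (9,11) ∈ E(G2) ✓
  (2,10) → (φ(2),φ(10)) = (6,9) ∈ E(G2) ✓
  (2,11) → (φ(2),φ(11)) = (7,9) ∈ E(G2) ✓
  (3,4) → (φ(3),φ(4)) = (1,10) ∈ E(G2) ✓
  (3,6) → (φ(3),φ(6)) = (1,11) ∈ E(G2) ✓
  (3,8) → (φ(3),φ(8)) = (1,3) ∈ E(G2) ✓
  (3,9) → (φ(3),φ(9)) = (1,2) ∈ E(G2) ✓
  (3,10) → (φ(3),φ(10)) = (1,6) ∈ E(G2) ✓
  (3,11) → (φ(3),φ(11)) = (1,7) ∈ E(G2) ✓
  (4,8) → (φ(4),φ(8)) = (3,10) ∈ E(G2) ✓
  (4,9) → (φ(4),φ(9)) = (2,10) ∈ E(G2) ✓
  (4,10) → (φ(4),φ(10)) = (6,10) ∈ E(G2) ✓
  (4,11) → (φ(4),φ(11)) = (7,10) ∈ E(G2) ✓
  (5,6) → (φ(5),φ(6)) = (8,11) ∈ E(G2) ✓
  (5,8) → (φ(5),φ(8)) = (3,8) ∈ E(G2) ✓
  (5,9) → (φ(5),φ(9)) = (2,8) ∈ E(G2) ✓
  (5,11) → (φ(5),φ(11)) = (7,8) ∈ E(G2) ✓
  (6,7) → (φ(6),φ(7)) = (4,11) ∈ E(G2) ✓
  (6,9) → (φ(6),φ(9)) = (2,11) ∈ E(G2) ✓
  (6,11) → (φ(6),φ(11)) = (7,11) ∈ E(G2) ✓
  (7,10) → (φ(7),φ(10)) = (4,6) ∈ E(G2) ✓
  (9,10) → (φ(9),φ(10)) = (2,6) ∈ E(G2) ✓
  (9,11) → (φ(9),φ(11)) = (2,7) ∈ E(G2) ✓
All 38 edges of G1 map to edges of G2, and |E(G1)| = |E(G2)| = 38, so φ is a bijection on edges as well as vertices. Hence G1 ≅ G2.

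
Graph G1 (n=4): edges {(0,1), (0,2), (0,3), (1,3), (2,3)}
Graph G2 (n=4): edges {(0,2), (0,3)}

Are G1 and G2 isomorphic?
No, not isomorphic

The graphs are NOT isomorphic.

Connected components of G1: 1 component(s) with vertex sets [[0, 1, 2, 3]], sizes [4].
Connected components of G2: 2 component(s) with vertex sets [[1], [0, 2, 3]], sizes [1, 3].
The number of connected components (and the multiset of component sizes) is an isomorphism invariant — an isomorphism maps each component of G1 bijectively onto a component of G2. Since G1 has 1 component(s) and G2 has 2, they cannot be isomorphic.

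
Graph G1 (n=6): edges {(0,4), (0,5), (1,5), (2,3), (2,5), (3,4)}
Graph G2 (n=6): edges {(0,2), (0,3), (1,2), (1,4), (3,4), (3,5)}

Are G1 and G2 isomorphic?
Yes, isomorphic

The graphs are isomorphic.
One valid mapping φ: V(G1) → V(G2): 0→0, 1→5, 2→4, 3→1, 4→2, 5→3

Verify φ preserves adjacency — for each edge of G1, its image is an edge of G2:
  (0,4) → (φ(0),φ(4)) = (0,2) ∈ E(G2) ✓
  (0,5) → (φ(0),φ(5)) = (0,3) ∈ E(G2) ✓
  (1,5) → (φ(1),φ(5)) = (3,5) ∈ E(G2) ✓
  (2,3) → (φ(2),φ(3)) = (1,4) ∈ E(G2) ✓
  (2,5) → (φ(2),φ(5)) = (3,4) ∈ E(G2) ✓
  (3,4) → (φ(3),φ(4)) = (1,2) ∈ E(G2) ✓
All 6 edges of G1 map to edges of G2, and |E(G1)| = |E(G2)| = 6, so φ is a bijection on edges as well as vertices. Hence G1 ≅ G2.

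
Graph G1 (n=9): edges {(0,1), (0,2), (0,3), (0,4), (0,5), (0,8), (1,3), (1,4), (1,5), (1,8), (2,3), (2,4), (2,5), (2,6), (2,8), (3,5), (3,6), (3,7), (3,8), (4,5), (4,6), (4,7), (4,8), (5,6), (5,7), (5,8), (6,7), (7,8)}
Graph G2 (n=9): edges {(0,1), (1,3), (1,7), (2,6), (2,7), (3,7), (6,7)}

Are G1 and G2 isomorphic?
No, not isomorphic

The graphs are NOT isomorphic.

Connected components of G1: 1 component(s) with vertex sets [[0, 1, 2, 3, 4, 5, 6, 7, 8]], sizes [9].
Connected components of G2: 4 component(s) with vertex sets [[4], [5], [8], [0, 1, 2, 3, 6, 7]], sizes [1, 1, 1, 6].
The number of connected components (and the multiset of component sizes) is an isomorphism invariant — an isomorphism maps each component of G1 bijectively onto a component of G2. Since G1 has 1 component(s) and G2 has 4, they cannot be isomorphic.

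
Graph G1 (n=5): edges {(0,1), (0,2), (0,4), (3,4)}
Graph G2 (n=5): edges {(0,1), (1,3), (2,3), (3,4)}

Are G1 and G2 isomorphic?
Yes, isomorphic

The graphs are isomorphic.
One valid mapping φ: V(G1) → V(G2): 0→3, 1→4, 2→2, 3→0, 4→1

Verify φ preserves adjacency — for each edge of G1, its image is an edge of G2:
  (0,1) → (φ(0),φ(1)) = (3,4) ∈ E(G2) ✓
  (0,2) → (φ(0),φ(2)) = (2,3) ∈ E(G2) ✓
  (0,4) → (φ(0),φ(4)) = (1,3) ∈ E(G2) ✓
  (3,4) → (φ(3),φ(4)) = (0,1) ∈ E(G2) ✓
All 4 edges of G1 map to edges of G2, and |E(G1)| = |E(G2)| = 4, so φ is a bijection on edges as well as vertices. Hence G1 ≅ G2.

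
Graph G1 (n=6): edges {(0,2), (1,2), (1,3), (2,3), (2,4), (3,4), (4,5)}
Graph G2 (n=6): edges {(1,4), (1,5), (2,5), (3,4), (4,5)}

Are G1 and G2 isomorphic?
No, not isomorphic

The graphs are NOT isomorphic.

Connected components of G1: 1 component(s) with vertex sets [[0, 1, 2, 3, 4, 5]], sizes [6].
Connected components of G2: 2 component(s) with vertex sets [[0], [1, 2, 3, 4, 5]], sizes [1, 5].
The number of connected components (and the multiset of component sizes) is an isomorphism invariant — an isomorphism maps each component of G1 bijectively onto a component of G2. Since G1 has 1 component(s) and G2 has 2, they cannot be isomorphic.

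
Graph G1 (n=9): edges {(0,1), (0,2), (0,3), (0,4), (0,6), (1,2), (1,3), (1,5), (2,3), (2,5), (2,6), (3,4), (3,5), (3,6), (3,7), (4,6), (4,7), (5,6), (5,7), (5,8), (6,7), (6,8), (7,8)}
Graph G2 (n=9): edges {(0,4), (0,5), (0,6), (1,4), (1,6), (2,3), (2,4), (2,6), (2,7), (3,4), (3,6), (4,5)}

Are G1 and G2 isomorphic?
No, not isomorphic

The graphs are NOT isomorphic.

Connected components of G1: 1 component(s) with vertex sets [[0, 1, 2, 3, 4, 5, 6, 7, 8]], sizes [9].
Connected components of G2: 2 component(s) with vertex sets [[8], [0, 1, 2, 3, 4, 5, 6, 7]], sizes [1, 8].
The number of connected components (and the multiset of component sizes) is an isomorphism invariant — an isomorphism maps each component of G1 bijectively onto a component of G2. Since G1 has 1 component(s) and G2 has 2, they cannot be isomorphic.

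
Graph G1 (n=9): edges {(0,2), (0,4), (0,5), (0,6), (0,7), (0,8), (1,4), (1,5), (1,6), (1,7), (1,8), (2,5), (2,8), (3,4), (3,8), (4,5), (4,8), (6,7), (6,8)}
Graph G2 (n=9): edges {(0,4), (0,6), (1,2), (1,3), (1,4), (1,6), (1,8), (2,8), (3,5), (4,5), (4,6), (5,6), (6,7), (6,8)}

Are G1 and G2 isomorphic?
No, not isomorphic

The graphs are NOT isomorphic.

Counting triangles (3-cliques): G1 has 11, G2 has 5.
Triangle count is an isomorphism invariant, so differing triangle counts rule out isomorphism.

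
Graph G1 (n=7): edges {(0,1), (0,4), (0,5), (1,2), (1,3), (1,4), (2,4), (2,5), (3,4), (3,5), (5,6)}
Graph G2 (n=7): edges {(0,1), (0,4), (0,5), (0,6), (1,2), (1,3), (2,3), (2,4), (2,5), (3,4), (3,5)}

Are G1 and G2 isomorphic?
Yes, isomorphic

The graphs are isomorphic.
One valid mapping φ: V(G1) → V(G2): 0→1, 1→3, 2→5, 3→4, 4→2, 5→0, 6→6

Verify φ preserves adjacency — for each edge of G1, its image is an edge of G2:
  (0,1) → (φ(0),φ(1)) = (1,3) ∈ E(G2) ✓
  (0,4) → (φ(0),φ(4)) = (1,2) ∈ E(G2) ✓
  (0,5) → (φ(0),φ(5)) = (0,1) ∈ E(G2) ✓
  (1,2) → (φ(1),φ(2)) = (3,5) ∈ E(G2) ✓
  (1,3) → (φ(1),φ(3)) = (3,4) ∈ E(G2) ✓
  (1,4) → (φ(1),φ(4)) = (2,3) ∈ E(G2) ✓
  (2,4) → (φ(2),φ(4)) = (2,5) ∈ E(G2) ✓
  (2,5) → (φ(2),φ(5)) = (0,5) ∈ E(G2) ✓
  (3,4) → (φ(3),φ(4)) = (2,4) ∈ E(G2) ✓
  (3,5) → (φ(3),φ(5)) = (0,4) ∈ E(G2) ✓
  (5,6) → (φ(5),φ(6)) = (0,6) ∈ E(G2) ✓
All 11 edges of G1 map to edges of G2, and |E(G1)| = |E(G2)| = 11, so φ is a bijection on edges as well as vertices. Hence G1 ≅ G2.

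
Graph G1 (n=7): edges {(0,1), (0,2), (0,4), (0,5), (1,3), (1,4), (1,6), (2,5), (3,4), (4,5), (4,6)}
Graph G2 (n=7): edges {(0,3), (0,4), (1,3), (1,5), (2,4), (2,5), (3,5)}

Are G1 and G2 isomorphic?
No, not isomorphic

The graphs are NOT isomorphic.

Connected components of G1: 1 component(s) with vertex sets [[0, 1, 2, 3, 4, 5, 6]], sizes [7].
Connected components of G2: 2 component(s) with vertex sets [[6], [0, 1, 2, 3, 4, 5]], sizes [1, 6].
The number of connected components (and the multiset of component sizes) is an isomorphism invariant — an isomorphism maps each component of G1 bijectively onto a component of G2. Since G1 has 1 component(s) and G2 has 2, they cannot be isomorphic.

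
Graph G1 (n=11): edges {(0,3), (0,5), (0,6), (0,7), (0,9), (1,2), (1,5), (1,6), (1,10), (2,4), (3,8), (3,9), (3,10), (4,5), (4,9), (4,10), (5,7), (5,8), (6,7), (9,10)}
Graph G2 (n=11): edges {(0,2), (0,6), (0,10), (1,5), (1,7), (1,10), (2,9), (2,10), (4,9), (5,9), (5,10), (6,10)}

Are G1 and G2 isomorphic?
No, not isomorphic

The graphs are NOT isomorphic.

Connected components of G1: 1 component(s) with vertex sets [[0, 1, 2, 3, 4, 5, 6, 7, 8, 9, 10]], sizes [11].
Connected components of G2: 3 component(s) with vertex sets [[3], [8], [0, 1, 2, 4, 5, 6, 7, 9, 10]], sizes [1, 1, 9].
The number of connected components (and the multiset of component sizes) is an isomorphism invariant — an isomorphism maps each component of G1 bijectively onto a component of G2. Since G1 has 1 component(s) and G2 has 3, they cannot be isomorphic.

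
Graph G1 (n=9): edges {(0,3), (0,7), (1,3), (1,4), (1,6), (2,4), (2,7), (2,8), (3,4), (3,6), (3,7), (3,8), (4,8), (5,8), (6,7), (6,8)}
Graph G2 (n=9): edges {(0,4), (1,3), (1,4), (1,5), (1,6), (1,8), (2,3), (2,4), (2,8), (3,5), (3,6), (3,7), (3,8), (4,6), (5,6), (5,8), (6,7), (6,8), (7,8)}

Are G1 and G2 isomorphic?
No, not isomorphic

The graphs are NOT isomorphic.

Degrees in G1: deg(0)=2, deg(1)=3, deg(2)=3, deg(3)=6, deg(4)=4, deg(5)=1, deg(6)=4, deg(7)=4, deg(8)=5.
Sorted degree sequence of G1: [6, 5, 4, 4, 4, 3, 3, 2, 1].
Degrees in G2: deg(0)=1, deg(1)=5, deg(2)=3, deg(3)=6, deg(4)=4, deg(5)=4, deg(6)=6, deg(7)=3, deg(8)=6.
Sorted degree sequence of G2: [6, 6, 6, 5, 4, 4, 3, 3, 1].
The (sorted) degree sequence is an isomorphism invariant, so since G1 and G2 have different degree sequences they cannot be isomorphic.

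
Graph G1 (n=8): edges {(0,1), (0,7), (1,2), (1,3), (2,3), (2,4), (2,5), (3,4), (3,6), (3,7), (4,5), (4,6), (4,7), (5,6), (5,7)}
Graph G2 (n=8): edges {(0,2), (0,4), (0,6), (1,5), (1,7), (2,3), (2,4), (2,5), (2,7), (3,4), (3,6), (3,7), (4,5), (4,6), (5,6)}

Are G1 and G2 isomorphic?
Yes, isomorphic

The graphs are isomorphic.
One valid mapping φ: V(G1) → V(G2): 0→1, 1→7, 2→3, 3→2, 4→4, 5→6, 6→0, 7→5

Verify φ preserves adjacency — for each edge of G1, its image is an edge of G2:
  (0,1) → (φ(0),φ(1)) = (1,7) ∈ E(G2) ✓
  (0,7) → (φ(0),φ(7)) = (1,5) ∈ E(G2) ✓
  (1,2) → (φ(1),φ(2)) = (3,7) ∈ E(G2) ✓
  (1,3) → (φ(1),φ(3)) = (2,7) ∈ E(G2) ✓
  (2,3) → (φ(2),φ(3)) = (2,3) ∈ E(G2) ✓
  (2,4) → (φ(2),φ(4)) = (3,4) ∈ E(G2) ✓
  (2,5) → (φ(2),φ(5)) = (3,6) ∈ E(G2) ✓
  (3,4) → (φ(3),φ(4)) = (2,4) ∈ E(G2) ✓
  (3,6) → (φ(3),φ(6)) = (0,2) ∈ E(G2) ✓
  (3,7) → (φ(3),φ(7)) = (2,5) ∈ E(G2) ✓
  (4,5) → (φ(4),φ(5)) = (4,6) ∈ E(G2) ✓
  (4,6) → (φ(4),φ(6)) = (0,4) ∈ E(G2) ✓
  (4,7) → (φ(4),φ(7)) = (4,5) ∈ E(G2) ✓
  (5,6) → (φ(5),φ(6)) = (0,6) ∈ E(G2) ✓
  (5,7) → (φ(5),φ(7)) = (5,6) ∈ E(G2) ✓
All 15 edges of G1 map to edges of G2, and |E(G1)| = |E(G2)| = 15, so φ is a bijection on edges as well as vertices. Hence G1 ≅ G2.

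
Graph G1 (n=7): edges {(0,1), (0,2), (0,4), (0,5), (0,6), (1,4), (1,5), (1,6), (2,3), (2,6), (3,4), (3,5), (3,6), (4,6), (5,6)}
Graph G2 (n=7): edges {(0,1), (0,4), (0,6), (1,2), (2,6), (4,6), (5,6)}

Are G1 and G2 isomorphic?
No, not isomorphic

The graphs are NOT isomorphic.

Connected components of G1: 1 component(s) with vertex sets [[0, 1, 2, 3, 4, 5, 6]], sizes [7].
Connected components of G2: 2 component(s) with vertex sets [[3], [0, 1, 2, 4, 5, 6]], sizes [1, 6].
The number of connected components (and the multiset of component sizes) is an isomorphism invariant — an isomorphism maps each component of G1 bijectively onto a component of G2. Since G1 has 1 component(s) and G2 has 2, they cannot be isomorphic.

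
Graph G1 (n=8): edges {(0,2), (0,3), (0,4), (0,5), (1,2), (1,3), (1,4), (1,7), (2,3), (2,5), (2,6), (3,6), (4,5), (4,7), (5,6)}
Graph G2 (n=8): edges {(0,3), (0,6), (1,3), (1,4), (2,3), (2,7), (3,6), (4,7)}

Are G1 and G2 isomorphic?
No, not isomorphic

The graphs are NOT isomorphic.

Connected components of G1: 1 component(s) with vertex sets [[0, 1, 2, 3, 4, 5, 6, 7]], sizes [8].
Connected components of G2: 2 component(s) with vertex sets [[5], [0, 1, 2, 3, 4, 6, 7]], sizes [1, 7].
The number of connected components (and the multiset of component sizes) is an isomorphism invariant — an isomorphism maps each component of G1 bijectively onto a component of G2. Since G1 has 1 component(s) and G2 has 2, they cannot be isomorphic.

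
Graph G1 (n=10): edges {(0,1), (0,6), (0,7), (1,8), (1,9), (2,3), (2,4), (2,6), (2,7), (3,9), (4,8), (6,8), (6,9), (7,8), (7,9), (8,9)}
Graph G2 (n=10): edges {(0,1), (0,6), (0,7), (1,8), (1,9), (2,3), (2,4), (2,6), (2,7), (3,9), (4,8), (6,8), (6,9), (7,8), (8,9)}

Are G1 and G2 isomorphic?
No, not isomorphic

The graphs are NOT isomorphic.

Counting edges: G1 has 16 edge(s); G2 has 15 edge(s).
Edge count is an isomorphism invariant (a bijection on vertices induces a bijection on edges), so differing edge counts rule out isomorphism.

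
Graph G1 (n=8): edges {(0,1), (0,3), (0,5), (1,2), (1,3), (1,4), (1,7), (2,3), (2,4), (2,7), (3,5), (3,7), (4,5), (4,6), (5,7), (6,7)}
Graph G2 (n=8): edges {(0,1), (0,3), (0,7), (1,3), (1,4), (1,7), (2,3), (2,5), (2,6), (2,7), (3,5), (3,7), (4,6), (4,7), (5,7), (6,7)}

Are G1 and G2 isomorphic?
No, not isomorphic

The graphs are NOT isomorphic.

Counting triangles (3-cliques): G1 has 8, G2 has 11.
Triangle count is an isomorphism invariant, so differing triangle counts rule out isomorphism.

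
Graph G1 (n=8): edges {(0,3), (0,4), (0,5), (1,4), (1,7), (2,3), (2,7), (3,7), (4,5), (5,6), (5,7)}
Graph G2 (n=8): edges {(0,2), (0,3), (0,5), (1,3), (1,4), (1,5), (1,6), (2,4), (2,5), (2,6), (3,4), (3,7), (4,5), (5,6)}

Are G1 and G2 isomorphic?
No, not isomorphic

The graphs are NOT isomorphic.

Counting triangles (3-cliques): G1 has 2, G2 has 6.
Triangle count is an isomorphism invariant, so differing triangle counts rule out isomorphism.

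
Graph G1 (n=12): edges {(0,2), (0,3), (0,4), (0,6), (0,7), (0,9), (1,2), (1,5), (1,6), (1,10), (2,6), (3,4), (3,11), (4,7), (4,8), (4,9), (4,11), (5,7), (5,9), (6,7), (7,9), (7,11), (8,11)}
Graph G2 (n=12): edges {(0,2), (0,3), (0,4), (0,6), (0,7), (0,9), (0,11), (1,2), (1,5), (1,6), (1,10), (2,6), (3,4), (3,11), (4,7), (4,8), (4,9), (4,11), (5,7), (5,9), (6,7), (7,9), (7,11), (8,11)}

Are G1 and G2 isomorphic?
No, not isomorphic

The graphs are NOT isomorphic.

Counting edges: G1 has 23 edge(s); G2 has 24 edge(s).
Edge count is an isomorphism invariant (a bijection on vertices induces a bijection on edges), so differing edge counts rule out isomorphism.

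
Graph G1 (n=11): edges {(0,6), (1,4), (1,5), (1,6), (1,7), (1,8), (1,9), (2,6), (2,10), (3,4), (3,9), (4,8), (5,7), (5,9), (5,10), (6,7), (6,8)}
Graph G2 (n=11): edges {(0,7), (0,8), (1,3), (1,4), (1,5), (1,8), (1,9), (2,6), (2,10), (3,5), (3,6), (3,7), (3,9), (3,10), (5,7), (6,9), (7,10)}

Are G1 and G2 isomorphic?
Yes, isomorphic

The graphs are isomorphic.
One valid mapping φ: V(G1) → V(G2): 0→4, 1→3, 2→8, 3→2, 4→6, 5→7, 6→1, 7→5, 8→9, 9→10, 10→0

Verify φ preserves adjacency — for each edge of G1, its image is an edge of G2:
  (0,6) → (φ(0),φ(6)) = (1,4) ∈ E(G2) ✓
  (1,4) → (φ(1),φ(4)) = (3,6) ∈ E(G2) ✓
  (1,5) → (φ(1),φ(5)) = (3,7) ∈ E(G2) ✓
  (1,6) → (φ(1),φ(6)) = (1,3) ∈ E(G2) ✓
  (1,7) → (φ(1),φ(7)) = (3,5) ∈ E(G2) ✓
  (1,8) → (φ(1),φ(8)) = (3,9) ∈ E(G2) ✓
  (1,9) → (φ(1),φ(9)) = (3,10) ∈ E(G2) ✓
  (2,6) → (φ(2),φ(6)) = (1,8) ∈ E(G2) ✓
  (2,10) → (φ(2),φ(10)) = (0,8) ∈ E(G2) ✓
  (3,4) → (φ(3),φ(4)) = (2,6) ∈ E(G2) ✓
  (3,9) → (φ(3),φ(9)) = (2,10) ∈ E(G2) ✓
  (4,8) → (φ(4),φ(8)) = (6,9) ∈ E(G2) ✓
  (5,7) → (φ(5),φ(7)) = (5,7) ∈ E(G2) ✓
  (5,9) → (φ(5),φ(9)) = (7,10) ∈ E(G2) ✓
  (5,10) → (φ(5),φ(10)) = (0,7) ∈ E(G2) ✓
  (6,7) → (φ(6),φ(7)) = (1,5) ∈ E(G2) ✓
  (6,8) → (φ(6),φ(8)) = (1,9) ∈ E(G2) ✓
All 17 edges of G1 map to edges of G2, and |E(G1)| = |E(G2)| = 17, so φ is a bijection on edges as well as vertices. Hence G1 ≅ G2.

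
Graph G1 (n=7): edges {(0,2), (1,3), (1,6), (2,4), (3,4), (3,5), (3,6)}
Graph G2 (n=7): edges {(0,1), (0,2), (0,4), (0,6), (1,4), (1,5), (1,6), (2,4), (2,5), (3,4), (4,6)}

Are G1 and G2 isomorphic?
No, not isomorphic

The graphs are NOT isomorphic.

Counting triangles (3-cliques): G1 has 1, G2 has 5.
Triangle count is an isomorphism invariant, so differing triangle counts rule out isomorphism.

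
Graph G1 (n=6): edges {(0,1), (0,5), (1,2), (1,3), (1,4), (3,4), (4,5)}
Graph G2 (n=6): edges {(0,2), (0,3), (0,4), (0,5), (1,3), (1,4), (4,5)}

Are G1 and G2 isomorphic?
Yes, isomorphic

The graphs are isomorphic.
One valid mapping φ: V(G1) → V(G2): 0→3, 1→0, 2→2, 3→5, 4→4, 5→1

Verify φ preserves adjacency — for each edge of G1, its image is an edge of G2:
  (0,1) → (φ(0),φ(1)) = (0,3) ∈ E(G2) ✓
  (0,5) → (φ(0),φ(5)) = (1,3) ∈ E(G2) ✓
  (1,2) → (φ(1),φ(2)) = (0,2) ∈ E(G2) ✓
  (1,3) → (φ(1),φ(3)) = (0,5) ∈ E(G2) ✓
  (1,4) → (φ(1),φ(4)) = (0,4) ∈ E(G2) ✓
  (3,4) → (φ(3),φ(4)) = (4,5) ∈ E(G2) ✓
  (4,5) → (φ(4),φ(5)) = (1,4) ∈ E(G2) ✓
All 7 edges of G1 map to edges of G2, and |E(G1)| = |E(G2)| = 7, so φ is a bijection on edges as well as vertices. Hence G1 ≅ G2.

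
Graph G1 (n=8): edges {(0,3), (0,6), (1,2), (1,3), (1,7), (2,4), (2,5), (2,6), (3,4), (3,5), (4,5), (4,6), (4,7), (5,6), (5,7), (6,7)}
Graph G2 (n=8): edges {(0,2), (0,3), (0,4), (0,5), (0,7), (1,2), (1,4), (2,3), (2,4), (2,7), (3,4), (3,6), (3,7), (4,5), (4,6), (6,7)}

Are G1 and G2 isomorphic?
No, not isomorphic

The graphs are NOT isomorphic.

Counting triangles (3-cliques): G1 has 8, G2 has 11.
Triangle count is an isomorphism invariant, so differing triangle counts rule out isomorphism.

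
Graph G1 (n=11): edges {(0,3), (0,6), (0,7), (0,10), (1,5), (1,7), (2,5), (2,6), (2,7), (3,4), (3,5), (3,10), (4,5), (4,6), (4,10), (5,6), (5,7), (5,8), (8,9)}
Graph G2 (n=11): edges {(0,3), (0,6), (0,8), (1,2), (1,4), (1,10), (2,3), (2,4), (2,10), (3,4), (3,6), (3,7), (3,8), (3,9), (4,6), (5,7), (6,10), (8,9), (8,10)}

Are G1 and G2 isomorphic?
Yes, isomorphic

The graphs are isomorphic.
One valid mapping φ: V(G1) → V(G2): 0→10, 1→9, 2→0, 3→2, 4→4, 5→3, 6→6, 7→8, 8→7, 9→5, 10→1

Verify φ preserves adjacency — for each edge of G1, its image is an edge of G2:
  (0,3) → (φ(0),φ(3)) = (2,10) ∈ E(G2) ✓
  (0,6) → (φ(0),φ(6)) = (6,10) ∈ E(G2) ✓
  (0,7) → (φ(0),φ(7)) = (8,10) ∈ E(G2) ✓
  (0,10) → (φ(0),φ(10)) = (1,10) ∈ E(G2) ✓
  (1,5) → (φ(1),φ(5)) = (3,9) ∈ E(G2) ✓
  (1,7) → (φ(1),φ(7)) = (8,9) ∈ E(G2) ✓
  (2,5) → (φ(2),φ(5)) = (0,3) ∈ E(G2) ✓
  (2,6) → (φ(2),φ(6)) = (0,6) ∈ E(G2) ✓
  (2,7) → (φ(2),φ(7)) = (0,8) ∈ E(G2) ✓
  (3,4) → (φ(3),φ(4)) = (2,4) ∈ E(G2) ✓
  (3,5) → (φ(3),φ(5)) = (2,3) ∈ E(G2) ✓
  (3,10) → (φ(3),φ(10)) = (1,2) ∈ E(G2) ✓
  (4,5) → (φ(4),φ(5)) = (3,4) ∈ E(G2) ✓
  (4,6) → (φ(4),φ(6)) = (4,6) ∈ E(G2) ✓
  (4,10) → (φ(4),φ(10)) = (1,4) ∈ E(G2) ✓
  (5,6) → (φ(5),φ(6)) = (3,6) ∈ E(G2) ✓
  (5,7) → (φ(5),φ(7)) = (3,8) ∈ E(G2) ✓
  (5,8) → (φ(5),φ(8)) = (3,7) ∈ E(G2) ✓
  (8,9) → (φ(8),φ(9)) = (5,7) ∈ E(G2) ✓
All 19 edges of G1 map to edges of G2, and |E(G1)| = |E(G2)| = 19, so φ is a bijection on edges as well as vertices. Hence G1 ≅ G2.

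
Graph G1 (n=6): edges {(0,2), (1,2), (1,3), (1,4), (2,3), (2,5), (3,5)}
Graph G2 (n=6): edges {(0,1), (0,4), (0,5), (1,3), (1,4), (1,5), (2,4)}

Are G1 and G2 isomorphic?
Yes, isomorphic

The graphs are isomorphic.
One valid mapping φ: V(G1) → V(G2): 0→3, 1→4, 2→1, 3→0, 4→2, 5→5

Verify φ preserves adjacency — for each edge of G1, its image is an edge of G2:
  (0,2) → (φ(0),φ(2)) = (1,3) ∈ E(G2) ✓
  (1,2) → (φ(1),φ(2)) = (1,4) ∈ E(G2) ✓
  (1,3) → (φ(1),φ(3)) = (0,4) ∈ E(G2) ✓
  (1,4) → (φ(1),φ(4)) = (2,4) ∈ E(G2) ✓
  (2,3) → (φ(2),φ(3)) = (0,1) ∈ E(G2) ✓
  (2,5) → (φ(2),φ(5)) = (1,5) ∈ E(G2) ✓
  (3,5) → (φ(3),φ(5)) = (0,5) ∈ E(G2) ✓
All 7 edges of G1 map to edges of G2, and |E(G1)| = |E(G2)| = 7, so φ is a bijection on edges as well as vertices. Hence G1 ≅ G2.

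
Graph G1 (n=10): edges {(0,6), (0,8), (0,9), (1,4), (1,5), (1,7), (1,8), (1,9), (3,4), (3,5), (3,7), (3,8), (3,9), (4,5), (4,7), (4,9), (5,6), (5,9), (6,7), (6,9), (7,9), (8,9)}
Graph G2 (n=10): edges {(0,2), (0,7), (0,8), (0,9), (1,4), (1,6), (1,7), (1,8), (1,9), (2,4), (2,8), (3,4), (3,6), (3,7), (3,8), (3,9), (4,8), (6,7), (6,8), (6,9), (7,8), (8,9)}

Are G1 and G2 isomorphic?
Yes, isomorphic

The graphs are isomorphic.
One valid mapping φ: V(G1) → V(G2): 0→2, 1→1, 2→5, 3→3, 4→6, 5→7, 6→0, 7→9, 8→4, 9→8

Verify φ preserves adjacency — for each edge of G1, its image is an edge of G2:
  (0,6) → (φ(0),φ(6)) = (0,2) ∈ E(G2) ✓
  (0,8) → (φ(0),φ(8)) = (2,4) ∈ E(G2) ✓
  (0,9) → (φ(0),φ(9)) = (2,8) ∈ E(G2) ✓
  (1,4) → (φ(1),φ(4)) = (1,6) ∈ E(G2) ✓
  (1,5) → (φ(1),φ(5)) = (1,7) ∈ E(G2) ✓
  (1,7) → (φ(1),φ(7)) = (1,9) ∈ E(G2) ✓
  (1,8) → (φ(1),φ(8)) = (1,4) ∈ E(G2) ✓
  (1,9) → (φ(1),φ(9)) = (1,8) ∈ E(G2) ✓
  (3,4) → (φ(3),φ(4)) = (3,6) ∈ E(G2) ✓
  (3,5) → (φ(3),φ(5)) = (3,7) ∈ E(G2) ✓
  (3,7) → (φ(3),φ(7)) = (3,9) ∈ E(G2) ✓
  (3,8) → (φ(3),φ(8)) = (3,4) ∈ E(G2) ✓
  (3,9) → (φ(3),φ(9)) = (3,8) ∈ E(G2) ✓
  (4,5) → (φ(4),φ(5)) = (6,7) ∈ E(G2) ✓
  (4,7) → (φ(4),φ(7)) = (6,9) ∈ E(G2) ✓
  (4,9) → (φ(4),φ(9)) = (6,8) ∈ E(G2) ✓
  (5,6) → (φ(5),φ(6)) = (0,7) ∈ E(G2) ✓
  (5,9) → (φ(5),φ(9)) = (7,8) ∈ E(G2) ✓
  (6,7) → (φ(6),φ(7)) = (0,9) ∈ E(G2) ✓
  (6,9) → (φ(6),φ(9)) = (0,8) ∈ E(G2) ✓
  (7,9) → (φ(7),φ(9)) = (8,9) ∈ E(G2) ✓
  (8,9) → (φ(8),φ(9)) = (4,8) ∈ E(G2) ✓
All 22 edges of G1 map to edges of G2, and |E(G1)| = |E(G2)| = 22, so φ is a bijection on edges as well as vertices. Hence G1 ≅ G2.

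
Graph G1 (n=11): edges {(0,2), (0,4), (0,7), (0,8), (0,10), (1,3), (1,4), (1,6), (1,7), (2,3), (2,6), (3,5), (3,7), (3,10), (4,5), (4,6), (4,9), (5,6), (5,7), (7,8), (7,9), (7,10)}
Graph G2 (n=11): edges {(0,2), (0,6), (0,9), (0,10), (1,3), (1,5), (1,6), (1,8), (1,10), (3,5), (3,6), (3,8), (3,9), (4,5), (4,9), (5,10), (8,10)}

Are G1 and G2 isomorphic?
No, not isomorphic

The graphs are NOT isomorphic.

Connected components of G1: 1 component(s) with vertex sets [[0, 1, 2, 3, 4, 5, 6, 7, 8, 9, 10]], sizes [11].
Connected components of G2: 2 component(s) with vertex sets [[7], [0, 1, 2, 3, 4, 5, 6, 8, 9, 10]], sizes [1, 10].
The number of connected components (and the multiset of component sizes) is an isomorphism invariant — an isomorphism maps each component of G1 bijectively onto a component of G2. Since G1 has 1 component(s) and G2 has 2, they cannot be isomorphic.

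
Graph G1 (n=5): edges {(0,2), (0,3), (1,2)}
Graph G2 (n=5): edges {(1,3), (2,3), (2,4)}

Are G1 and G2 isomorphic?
Yes, isomorphic

The graphs are isomorphic.
One valid mapping φ: V(G1) → V(G2): 0→3, 1→4, 2→2, 3→1, 4→0

Verify φ preserves adjacency — for each edge of G1, its image is an edge of G2:
  (0,2) → (φ(0),φ(2)) = (2,3) ∈ E(G2) ✓
  (0,3) → (φ(0),φ(3)) = (1,3) ∈ E(G2) ✓
  (1,2) → (φ(1),φ(2)) = (2,4) ∈ E(G2) ✓
All 3 edges of G1 map to edges of G2, and |E(G1)| = |E(G2)| = 3, so φ is a bijection on edges as well as vertices. Hence G1 ≅ G2.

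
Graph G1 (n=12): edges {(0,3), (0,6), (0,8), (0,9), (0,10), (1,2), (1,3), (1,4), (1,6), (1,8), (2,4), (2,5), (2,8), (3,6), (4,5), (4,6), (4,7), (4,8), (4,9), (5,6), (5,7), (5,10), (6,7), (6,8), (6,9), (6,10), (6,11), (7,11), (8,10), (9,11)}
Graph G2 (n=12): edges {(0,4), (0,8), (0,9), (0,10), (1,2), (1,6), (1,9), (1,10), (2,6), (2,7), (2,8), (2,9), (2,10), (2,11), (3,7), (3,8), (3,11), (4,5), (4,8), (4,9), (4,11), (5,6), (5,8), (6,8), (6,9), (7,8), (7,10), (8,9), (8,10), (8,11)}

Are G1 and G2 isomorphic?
Yes, isomorphic

The graphs are isomorphic.
One valid mapping φ: V(G1) → V(G2): 0→4, 1→6, 2→1, 3→5, 4→2, 5→10, 6→8, 7→7, 8→9, 9→11, 10→0, 11→3

Verify φ preserves adjacency — for each edge of G1, its image is an edge of G2:
  (0,3) → (φ(0),φ(3)) = (4,5) ∈ E(G2) ✓
  (0,6) → (φ(0),φ(6)) = (4,8) ∈ E(G2) ✓
  (0,8) → (φ(0),φ(8)) = (4,9) ∈ E(G2) ✓
  (0,9) → (φ(0),φ(9)) = (4,11) ∈ E(G2) ✓
  (0,10) → (φ(0),φ(10)) = (0,4) ∈ E(G2) ✓
  (1,2) → (φ(1),φ(2)) = (1,6) ∈ E(G2) ✓
  (1,3) → (φ(1),φ(3)) = (5,6) ∈ E(G2) ✓
  (1,4) → (φ(1),φ(4)) = (2,6) ∈ E(G2) ✓
  (1,6) → (φ(1),φ(6)) = (6,8) ∈ E(G2) ✓
  (1,8) → (φ(1),φ(8)) = (6,9) ∈ E(G2) ✓
  (2,4) → (φ(2),φ(4)) = (1,2) ∈ E(G2) ✓
  (2,5) → (φ(2),φ(5)) = (1,10) ∈ E(G2) ✓
  (2,8) → (φ(2),φ(8)) = (1,9) ∈ E(G2) ✓
  (3,6) → (φ(3),φ(6)) = (5,8) ∈ E(G2) ✓
  (4,5) → (φ(4),φ(5)) = (2,10) ∈ E(G2) ✓
  (4,6) → (φ(4),φ(6)) = (2,8) ∈ E(G2) ✓
  (4,7) → (φ(4),φ(7)) = (2,7) ∈ E(G2) ✓
  (4,8) → (φ(4),φ(8)) = (2,9) ∈ E(G2) ✓
  (4,9) → (φ(4),φ(9)) = (2,11) ∈ E(G2) ✓
  (5,6) → (φ(5),φ(6)) = (8,10) ∈ E(G2) ✓
  (5,7) → (φ(5),φ(7)) = (7,10) ∈ E(G2) ✓
  (5,10) → (φ(5),φ(10)) = (0,10) ∈ E(G2) ✓
  (6,7) → (φ(6),φ(7)) = (7,8) ∈ E(G2) ✓
  (6,8) → (φ(6),φ(8)) = (8,9) ∈ E(G2) ✓
  (6,9) → (φ(6),φ(9)) = (8,11) ∈ E(G2) ✓
  (6,10) → (φ(6),φ(10)) = (0,8) ∈ E(G2) ✓
  (6,11) → (φ(6),φ(11)) = (3,8) ∈ E(G2) ✓
  (7,11) → (φ(7),φ(11)) = (3,7) ∈ E(G2) ✓
  (8,10) → (φ(8),φ(10)) = (0,9) ∈ E(G2) ✓
  (9,11) → (φ(9),φ(11)) = (3,11) ∈ E(G2) ✓
All 30 edges of G1 map to edges of G2, and |E(G1)| = |E(G2)| = 30, so φ is a bijection on edges as well as vertices. Hence G1 ≅ G2.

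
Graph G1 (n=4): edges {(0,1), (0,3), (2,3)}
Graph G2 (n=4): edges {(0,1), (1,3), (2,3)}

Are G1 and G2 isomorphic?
Yes, isomorphic

The graphs are isomorphic.
One valid mapping φ: V(G1) → V(G2): 0→1, 1→0, 2→2, 3→3

Verify φ preserves adjacency — for each edge of G1, its image is an edge of G2:
  (0,1) → (φ(0),φ(1)) = (0,1) ∈ E(G2) ✓
  (0,3) → (φ(0),φ(3)) = (1,3) ∈ E(G2) ✓
  (2,3) → (φ(2),φ(3)) = (2,3) ∈ E(G2) ✓
All 3 edges of G1 map to edges of G2, and |E(G1)| = |E(G2)| = 3, so φ is a bijection on edges as well as vertices. Hence G1 ≅ G2.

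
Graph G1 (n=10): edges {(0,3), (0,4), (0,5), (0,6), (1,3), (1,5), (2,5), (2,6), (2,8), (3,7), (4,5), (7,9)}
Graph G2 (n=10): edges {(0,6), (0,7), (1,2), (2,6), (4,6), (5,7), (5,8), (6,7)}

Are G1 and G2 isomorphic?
No, not isomorphic

The graphs are NOT isomorphic.

Connected components of G1: 1 component(s) with vertex sets [[0, 1, 2, 3, 4, 5, 6, 7, 8, 9]], sizes [10].
Connected components of G2: 3 component(s) with vertex sets [[3], [9], [0, 1, 2, 4, 5, 6, 7, 8]], sizes [1, 1, 8].
The number of connected components (and the multiset of component sizes) is an isomorphism invariant — an isomorphism maps each component of G1 bijectively onto a component of G2. Since G1 has 1 component(s) and G2 has 3, they cannot be isomorphic.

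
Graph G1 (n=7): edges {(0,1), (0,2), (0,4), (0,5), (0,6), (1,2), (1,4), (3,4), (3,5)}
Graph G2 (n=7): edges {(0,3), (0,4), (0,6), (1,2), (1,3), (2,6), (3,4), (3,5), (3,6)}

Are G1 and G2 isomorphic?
Yes, isomorphic

The graphs are isomorphic.
One valid mapping φ: V(G1) → V(G2): 0→3, 1→0, 2→4, 3→2, 4→6, 5→1, 6→5

Verify φ preserves adjacency — for each edge of G1, its image is an edge of G2:
  (0,1) → (φ(0),φ(1)) = (0,3) ∈ E(G2) ✓
  (0,2) → (φ(0),φ(2)) = (3,4) ∈ E(G2) ✓
  (0,4) → (φ(0),φ(4)) = (3,6) ∈ E(G2) ✓
  (0,5) → (φ(0),φ(5)) = (1,3) ∈ E(G2) ✓
  (0,6) → (φ(0),φ(6)) = (3,5) ∈ E(G2) ✓
  (1,2) → (φ(1),φ(2)) = (0,4) ∈ E(G2) ✓
  (1,4) → (φ(1),φ(4)) = (0,6) ∈ E(G2) ✓
  (3,4) → (φ(3),φ(4)) = (2,6) ∈ E(G2) ✓
  (3,5) → (φ(3),φ(5)) = (1,2) ∈ E(G2) ✓
All 9 edges of G1 map to edges of G2, and |E(G1)| = |E(G2)| = 9, so φ is a bijection on edges as well as vertices. Hence G1 ≅ G2.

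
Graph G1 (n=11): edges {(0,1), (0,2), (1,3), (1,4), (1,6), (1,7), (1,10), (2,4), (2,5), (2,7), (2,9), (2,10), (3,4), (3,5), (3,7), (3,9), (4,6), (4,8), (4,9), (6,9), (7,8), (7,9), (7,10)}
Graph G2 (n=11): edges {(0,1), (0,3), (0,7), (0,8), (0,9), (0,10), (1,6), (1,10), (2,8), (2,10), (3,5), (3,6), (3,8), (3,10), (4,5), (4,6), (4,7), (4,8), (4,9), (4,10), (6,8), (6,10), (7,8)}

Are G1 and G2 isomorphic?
Yes, isomorphic

The graphs are isomorphic.
One valid mapping φ: V(G1) → V(G2): 0→9, 1→0, 2→4, 3→3, 4→10, 5→5, 6→1, 7→8, 8→2, 9→6, 10→7

Verify φ preserves adjacency — for each edge of G1, its image is an edge of G2:
  (0,1) → (φ(0),φ(1)) = (0,9) ∈ E(G2) ✓
  (0,2) → (φ(0),φ(2)) = (4,9) ∈ E(G2) ✓
  (1,3) → (φ(1),φ(3)) = (0,3) ∈ E(G2) ✓
  (1,4) → (φ(1),φ(4)) = (0,10) ∈ E(G2) ✓
  (1,6) → (φ(1),φ(6)) = (0,1) ∈ E(G2) ✓
  (1,7) → (φ(1),φ(7)) = (0,8) ∈ E(G2) ✓
  (1,10) → (φ(1),φ(10)) = (0,7) ∈ E(G2) ✓
  (2,4) → (φ(2),φ(4)) = (4,10) ∈ E(G2) ✓
  (2,5) → (φ(2),φ(5)) = (4,5) ∈ E(G2) ✓
  (2,7) → (φ(2),φ(7)) = (4,8) ∈ E(G2) ✓
  (2,9) → (φ(2),φ(9)) = (4,6) ∈ E(G2) ✓
  (2,10) → (φ(2),φ(10)) = (4,7) ∈ E(G2) ✓
  (3,4) → (φ(3),φ(4)) = (3,10) ∈ E(G2) ✓
  (3,5) → (φ(3),φ(5)) = (3,5) ∈ E(G2) ✓
  (3,7) → (φ(3),φ(7)) = (3,8) ∈ E(G2) ✓
  (3,9) → (φ(3),φ(9)) = (3,6) ∈ E(G2) ✓
  (4,6) → (φ(4),φ(6)) = (1,10) ∈ E(G2) ✓
  (4,8) → (φ(4),φ(8)) = (2,10) ∈ E(G2) ✓
  (4,9) → (φ(4),φ(9)) = (6,10) ∈ E(G2) ✓
  (6,9) → (φ(6),φ(9)) = (1,6) ∈ E(G2) ✓
  (7,8) → (φ(7),φ(8)) = (2,8) ∈ E(G2) ✓
  (7,9) → (φ(7),φ(9)) = (6,8) ∈ E(G2) ✓
  (7,10) → (φ(7),φ(10)) = (7,8) ∈ E(G2) ✓
All 23 edges of G1 map to edges of G2, and |E(G1)| = |E(G2)| = 23, so φ is a bijection on edges as well as vertices. Hence G1 ≅ G2.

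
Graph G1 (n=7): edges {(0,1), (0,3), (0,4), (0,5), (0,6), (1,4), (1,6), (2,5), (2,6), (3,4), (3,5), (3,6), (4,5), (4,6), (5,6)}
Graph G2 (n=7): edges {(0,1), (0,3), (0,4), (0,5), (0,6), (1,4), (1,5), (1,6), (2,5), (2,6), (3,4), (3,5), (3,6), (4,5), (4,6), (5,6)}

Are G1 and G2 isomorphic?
No, not isomorphic

The graphs are NOT isomorphic.

Counting edges: G1 has 15 edge(s); G2 has 16 edge(s).
Edge count is an isomorphism invariant (a bijection on vertices induces a bijection on edges), so differing edge counts rule out isomorphism.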